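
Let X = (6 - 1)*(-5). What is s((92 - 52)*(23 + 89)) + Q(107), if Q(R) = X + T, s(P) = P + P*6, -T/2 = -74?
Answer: 31483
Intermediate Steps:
T = 148 (T = -2*(-74) = 148)
s(P) = 7*P (s(P) = P + 6*P = 7*P)
X = -25 (X = 5*(-5) = -25)
Q(R) = 123 (Q(R) = -25 + 148 = 123)
s((92 - 52)*(23 + 89)) + Q(107) = 7*((92 - 52)*(23 + 89)) + 123 = 7*(40*112) + 123 = 7*4480 + 123 = 31360 + 123 = 31483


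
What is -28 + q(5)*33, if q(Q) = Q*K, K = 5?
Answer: 797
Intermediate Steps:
q(Q) = 5*Q (q(Q) = Q*5 = 5*Q)
-28 + q(5)*33 = -28 + (5*5)*33 = -28 + 25*33 = -28 + 825 = 797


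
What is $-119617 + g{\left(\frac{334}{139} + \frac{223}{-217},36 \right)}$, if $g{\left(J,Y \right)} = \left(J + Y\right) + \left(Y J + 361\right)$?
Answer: $- \frac{3594498063}{30163} \approx -1.1917 \cdot 10^{5}$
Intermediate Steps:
$g{\left(J,Y \right)} = 361 + J + Y + J Y$ ($g{\left(J,Y \right)} = \left(J + Y\right) + \left(J Y + 361\right) = \left(J + Y\right) + \left(361 + J Y\right) = 361 + J + Y + J Y$)
$-119617 + g{\left(\frac{334}{139} + \frac{223}{-217},36 \right)} = -119617 + \left(361 + \left(\frac{334}{139} + \frac{223}{-217}\right) + 36 + \left(\frac{334}{139} + \frac{223}{-217}\right) 36\right) = -119617 + \left(361 + \left(334 \cdot \frac{1}{139} + 223 \left(- \frac{1}{217}\right)\right) + 36 + \left(334 \cdot \frac{1}{139} + 223 \left(- \frac{1}{217}\right)\right) 36\right) = -119617 + \left(361 + \left(\frac{334}{139} - \frac{223}{217}\right) + 36 + \left(\frac{334}{139} - \frac{223}{217}\right) 36\right) = -119617 + \left(361 + \frac{41481}{30163} + 36 + \frac{41481}{30163} \cdot 36\right) = -119617 + \left(361 + \frac{41481}{30163} + 36 + \frac{1493316}{30163}\right) = -119617 + \frac{13509508}{30163} = - \frac{3594498063}{30163}$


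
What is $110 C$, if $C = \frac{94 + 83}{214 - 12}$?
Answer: $\frac{9735}{101} \approx 96.386$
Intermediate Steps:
$C = \frac{177}{202} \approx 0.87624$
$110 C = 110 \cdot \frac{177}{202} = \frac{9735}{101}$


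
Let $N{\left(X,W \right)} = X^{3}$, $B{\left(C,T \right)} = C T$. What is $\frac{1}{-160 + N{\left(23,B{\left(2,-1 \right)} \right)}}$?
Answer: $\frac{1}{12007} \approx 8.3285 \cdot 10^{-5}$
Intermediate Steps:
$\frac{1}{-160 + N{\left(23,B{\left(2,-1 \right)} \right)}} = \frac{1}{-160 + 23^{3}} = \frac{1}{-160 + 12167} = \frac{1}{12007}$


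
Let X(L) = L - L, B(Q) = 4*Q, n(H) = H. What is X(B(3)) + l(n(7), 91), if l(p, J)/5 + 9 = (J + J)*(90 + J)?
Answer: 164665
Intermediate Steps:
l(p, J) = -45 + 10*J*(90 + J) (l(p, J) = -45 + 5*((J + J)*(90 + J)) = -45 + 5*((2*J)*(90 + J)) = -45 + 5*(2*J*(90 + J)) = -45 + 10*J*(90 + J))
X(L) = 0
X(B(3)) + l(n(7), 91) = 0 + (-45 + 10*91**2 + 900*91) = 0 + (-45 + 10*8281 + 81900) = 0 + (-45 + 82810 + 81900) = 0 + 164665 = 164665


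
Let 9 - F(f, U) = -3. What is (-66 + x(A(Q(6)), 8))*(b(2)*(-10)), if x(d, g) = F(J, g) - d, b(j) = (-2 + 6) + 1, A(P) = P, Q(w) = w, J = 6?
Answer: 3000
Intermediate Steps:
b(j) = 5 (b(j) = 4 + 1 = 5)
F(f, U) = 12 (F(f, U) = 9 - 1*(-3) = 9 + 3 = 12)
x(d, g) = 12 - d
(-66 + x(A(Q(6)), 8))*(b(2)*(-10)) = (-66 + (12 - 1*6))*(5*(-10)) = (-66 + (12 - 6))*(-50) = (-66 + 6)*(-50) = -60*(-50) = 3000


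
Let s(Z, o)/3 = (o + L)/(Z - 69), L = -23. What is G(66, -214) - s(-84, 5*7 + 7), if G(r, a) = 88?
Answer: 4507/51 ≈ 88.373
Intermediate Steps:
s(Z, o) = 3*(-23 + o)/(-69 + Z) (s(Z, o) = 3*((o - 23)/(Z - 69)) = 3*((-23 + o)/(-69 + Z)) = 3*(-23 + o)/(-69 + Z))
G(66, -214) - s(-84, 5*7 + 7) = 88 - 3*(-23 + (5*7 + 7))/(-69 - 84) = 88 - 3*(-23 + (35 + 7))/(-153) = 88 - 3*(-1)*(-23 + 42)/153 = 88 - 3*(-1)*19/153 = 88 - 1*(-19/51) = 88 + 19/51 = 4507/51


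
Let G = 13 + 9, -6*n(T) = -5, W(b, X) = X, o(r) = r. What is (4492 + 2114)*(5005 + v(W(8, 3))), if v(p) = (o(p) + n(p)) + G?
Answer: 33233685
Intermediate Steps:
n(T) = ⅚ (n(T) = -⅙*(-5) = ⅚)
G = 22
v(p) = 137/6 + p (v(p) = (p + ⅚) + 22 = (⅚ + p) + 22 = 137/6 + p)
(4492 + 2114)*(5005 + v(W(8, 3))) = (4492 + 2114)*(5005 + (137/6 + 3)) = 6606*(5005 + 155/6) = 6606*(30185/6) = 33233685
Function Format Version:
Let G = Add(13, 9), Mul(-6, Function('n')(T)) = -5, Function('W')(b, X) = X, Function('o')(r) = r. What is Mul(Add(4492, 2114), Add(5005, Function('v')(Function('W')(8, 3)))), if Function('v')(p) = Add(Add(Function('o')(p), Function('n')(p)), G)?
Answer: 33233685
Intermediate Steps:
Function('n')(T) = Rational(5, 6) (Function('n')(T) = Mul(Rational(-1, 6), -5) = Rational(5, 6))
G = 22
Function('v')(p) = Add(Rational(137, 6), p) (Function('v')(p) = Add(Add(p, Rational(5, 6)), 22) = Add(Add(Rational(5, 6), p), 22) = Add(Rational(137, 6), p))
Mul(Add(4492, 2114), Add(5005, Function('v')(Function('W')(8, 3)))) = Mul(Add(4492, 2114), Add(5005, Add(Rational(137, 6), 3))) = Mul(6606, Add(5005, Rational(155, 6))) = Mul(6606, Rational(30185, 6)) = 33233685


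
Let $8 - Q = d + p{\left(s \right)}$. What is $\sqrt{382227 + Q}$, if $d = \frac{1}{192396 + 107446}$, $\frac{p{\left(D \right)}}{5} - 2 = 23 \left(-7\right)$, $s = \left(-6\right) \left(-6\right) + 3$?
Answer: $\frac{\sqrt{34436398317661078}}{299842} \approx 618.89$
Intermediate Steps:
$s = 39$ ($s = 36 + 3 = 39$)
$p{\left(D \right)} = -795$ ($p{\left(D \right)} = 10 + 5 \cdot 23 \left(-7\right) = 10 + 5 \left(-161\right) = 10 - 805 = -795$)
$d = \frac{1}{299842} \approx 3.3351 \cdot 10^{-6}$
$Q = \frac{240773125}{299842}$ ($Q = 8 - \left(\frac{1}{299842} - 795\right) = 8 - - \frac{238374389}{299842} = 8 + \frac{238374389}{299842} = \frac{240773125}{299842} \approx 803.0$)
$\sqrt{382227 + Q} = \sqrt{382227 + \frac{240773125}{299842}} = \sqrt{\frac{114848481259}{299842}} = \frac{\sqrt{34436398317661078}}{299842}$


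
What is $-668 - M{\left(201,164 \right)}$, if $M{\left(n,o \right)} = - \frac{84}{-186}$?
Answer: $- \frac{20722}{31} \approx -668.45$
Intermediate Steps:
$M{\left(n,o \right)} = \frac{14}{31}$ ($M{\left(n,o \right)} = \left(-84\right) \left(- \frac{1}{186}\right) = \frac{14}{31}$)
$-668 - M{\left(201,164 \right)} = -668 - \frac{14}{31} = - \frac{20722}{31}$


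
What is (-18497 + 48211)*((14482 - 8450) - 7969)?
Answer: -57556018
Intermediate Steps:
(-18497 + 48211)*((14482 - 8450) - 7969) = 29714*(6032 - 7969) = 29714*(-1937) = -57556018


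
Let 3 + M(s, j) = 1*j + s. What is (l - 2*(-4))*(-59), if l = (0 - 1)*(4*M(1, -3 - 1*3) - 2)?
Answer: -2478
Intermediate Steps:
M(s, j) = -3 + j + s (M(s, j) = -3 + (1*j + s) = -3 + (j + s) = -3 + j + s)
l = 34 (l = (0 - 1)*(4*(-3 + (-3 - 1*3) + 1) - 2) = -(4*(-3 + (-3 - 3) + 1) - 2) = -(4*(-3 - 6 + 1) - 2) = -(4*(-8) - 2) = -(-32 - 2) = -1*(-34) = 34)
(l - 2*(-4))*(-59) = (34 - 2*(-4))*(-59) = (34 + 8)*(-59) = 42*(-59) = -2478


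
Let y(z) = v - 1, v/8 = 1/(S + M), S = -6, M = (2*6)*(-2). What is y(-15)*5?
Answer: -19/3 ≈ -6.3333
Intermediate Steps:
M = -24 (M = 12*(-2) = -24)
v = -4/15 (v = 8/(-6 - 24) = 8/(-30) = 8*(-1/30) = -4/15 ≈ -0.26667)
y(z) = -19/15 (y(z) = -4/15 - 1 = -19/15)
y(-15)*5 = -19/15*5 = -19/3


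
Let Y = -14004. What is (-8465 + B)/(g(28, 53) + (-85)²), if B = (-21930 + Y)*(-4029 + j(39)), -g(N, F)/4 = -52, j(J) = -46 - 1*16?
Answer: 146997529/7433 ≈ 19776.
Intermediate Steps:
j(J) = -62 (j(J) = -46 - 16 = -62)
g(N, F) = 208 (g(N, F) = -4*(-52) = 208)
B = 147005994 (B = (-21930 - 14004)*(-4029 - 62) = -35934*(-4091) = 147005994)
(-8465 + B)/(g(28, 53) + (-85)²) = (-8465 + 147005994)/(208 + (-85)²) = 146997529/(208 + 7225) = 146997529/7433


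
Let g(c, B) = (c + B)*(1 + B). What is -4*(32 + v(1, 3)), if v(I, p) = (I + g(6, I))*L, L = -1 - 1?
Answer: -8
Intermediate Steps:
L = -2
g(c, B) = (1 + B)*(B + c) (g(c, B) = (B + c)*(1 + B) = (1 + B)*(B + c))
v(I, p) = -12 - 16*I - 2*I**2 (v(I, p) = (I + (I + 6 + I**2 + I*6))*(-2) = (I + (I + 6 + I**2 + 6*I))*(-2) = (I + (6 + I**2 + 7*I))*(-2) = (6 + I**2 + 8*I)*(-2) = -12 - 16*I - 2*I**2)
-4*(32 + v(1, 3)) = -4*(32 + (-12 - 16*1 - 2*1**2)) = -4*(32 + (-12 - 16 - 2*1)) = -4*(32 + (-12 - 16 - 2)) = -4*(32 - 30) = -4*2 = -8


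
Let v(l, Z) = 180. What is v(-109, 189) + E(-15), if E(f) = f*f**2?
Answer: -3195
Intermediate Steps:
E(f) = f**3
v(-109, 189) + E(-15) = 180 + (-15)**3 = 180 - 3375 = -3195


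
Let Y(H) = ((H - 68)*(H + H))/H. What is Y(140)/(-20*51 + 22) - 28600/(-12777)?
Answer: 13351456/6375723 ≈ 2.0941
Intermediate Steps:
Y(H) = -136 + 2*H (Y(H) = ((-68 + H)*(2*H))/H = (2*H*(-68 + H))/H = -136 + 2*H)
Y(140)/(-20*51 + 22) - 28600/(-12777) = (-136 + 2*140)/(-20*51 + 22) - 28600/(-12777) = (-136 + 280)/(-1020 + 22) - 28600*(-1/12777) = 144/(-998) + 28600/12777 = 144*(-1/998) + 28600/12777 = -72/499 + 28600/12777 = 13351456/6375723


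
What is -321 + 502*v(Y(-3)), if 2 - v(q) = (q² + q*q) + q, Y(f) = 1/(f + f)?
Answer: 6649/9 ≈ 738.78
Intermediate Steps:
Y(f) = 1/(2*f)
v(q) = 2 - q - 2*q² (v(q) = 2 - ((q² + q*q) + q) = 2 - ((q² + q²) + q) = 2 - (2*q² + q) = 2 - (q + 2*q²) = 2 + (-q - 2*q²) = 2 - q - 2*q²)
-321 + 502*v(Y(-3)) = -321 + 502*(2 - 1/(2*(-3)) - 2*((½)/(-3))²) = -321 + 502*(2 - (-1)/(2*3) - 2*((½)*(-⅓))²) = -321 + 502*(2 - 1*(-⅙) - 2*(-⅙)²) = -321 + 502*(2 + ⅙ - 2*1/36) = -321 + 502*(2 + ⅙ - 1/18) = -321 + 502*(19/9) = -321 + 9538/9 = 6649/9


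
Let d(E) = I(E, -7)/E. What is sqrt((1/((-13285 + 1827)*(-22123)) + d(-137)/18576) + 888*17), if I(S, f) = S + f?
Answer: sqrt(302961971458244187742858274778)/4479846307782 ≈ 122.87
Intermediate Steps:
d(E) = (-7 + E)/E (d(E) = (E - 7)/E = (-7 + E)/E)
sqrt((1/((-13285 + 1827)*(-22123)) + d(-137)/18576) + 888*17) = sqrt((1/((-13285 + 1827)*(-22123)) + ((-7 - 137)/(-137))/18576) + 888*17) = sqrt((-1/22123/(-11458) - 1/137*(-144)*(1/18576)) + 15096) = sqrt((-1/11458*(-1/22123) + (144/137)*(1/18576)) + 15096) = sqrt((1/253485334 + 1/17673) + 15096) = sqrt(253503007/4479846307782 + 15096) = sqrt(67627760115780079/4479846307782) = sqrt(302961971458244187742858274778)/4479846307782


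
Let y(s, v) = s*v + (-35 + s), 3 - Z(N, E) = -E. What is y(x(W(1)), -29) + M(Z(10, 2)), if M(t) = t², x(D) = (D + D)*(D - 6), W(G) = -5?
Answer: -3090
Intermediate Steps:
Z(N, E) = 3 + E (Z(N, E) = 3 - (-1)*E = 3 + E)
x(D) = 2*D*(-6 + D) (x(D) = (2*D)*(-6 + D) = 2*D*(-6 + D))
y(s, v) = -35 + s + s*v
y(x(W(1)), -29) + M(Z(10, 2)) = (-35 + 2*(-5)*(-6 - 5) + (2*(-5)*(-6 - 5))*(-29)) + (3 + 2)² = (-35 + 2*(-5)*(-11) + (2*(-5)*(-11))*(-29)) + 5² = (-35 + 110 + 110*(-29)) + 25 = (-35 + 110 - 3190) + 25 = -3115 + 25 = -3090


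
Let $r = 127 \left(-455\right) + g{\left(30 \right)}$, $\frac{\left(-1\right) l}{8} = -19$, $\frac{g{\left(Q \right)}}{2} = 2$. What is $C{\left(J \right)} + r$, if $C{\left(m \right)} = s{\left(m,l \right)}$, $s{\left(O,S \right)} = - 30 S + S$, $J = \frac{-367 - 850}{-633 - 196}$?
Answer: $-62189$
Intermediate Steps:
$g{\left(Q \right)} = 4$ ($g{\left(Q \right)} = 2 \cdot 2 = 4$)
$l = 152$ ($l = \left(-8\right) \left(-19\right) = 152$)
$J = \frac{1217}{829}$ ($J = - \frac{1217}{-829} = \left(-1217\right) \left(- \frac{1}{829}\right) = \frac{1217}{829} \approx 1.468$)
$s{\left(O,S \right)} = - 29 S$
$C{\left(m \right)} = -4408$ ($C{\left(m \right)} = \left(-29\right) 152 = -4408$)
$r = -57781$ ($r = 127 \left(-455\right) + 4 = -57785 + 4 = -57781$)
$C{\left(J \right)} + r = -4408 - 57781 = -62189$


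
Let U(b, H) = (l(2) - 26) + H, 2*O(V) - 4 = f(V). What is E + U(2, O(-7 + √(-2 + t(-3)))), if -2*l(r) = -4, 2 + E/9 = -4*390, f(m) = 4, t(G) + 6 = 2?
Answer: -14078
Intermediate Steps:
t(G) = -4 (t(G) = -6 + 2 = -4)
E = -14058 (E = -18 + 9*(-4*390) = -18 + 9*(-1560) = -18 - 14040 = -14058)
O(V) = 4 (O(V) = 2 + (½)*4 = 2 + 2 = 4)
l(r) = 2 (l(r) = -½*(-4) = 2)
U(b, H) = -24 + H (U(b, H) = (2 - 26) + H = -24 + H)
E + U(2, O(-7 + √(-2 + t(-3)))) = -14058 + (-24 + 4) = -14058 - 20 = -14078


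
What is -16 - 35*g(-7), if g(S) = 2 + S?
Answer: 159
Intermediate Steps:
-16 - 35*g(-7) = -16 - 35*(2 - 7) = -16 - 35*(-5) = -16 + 175 = 159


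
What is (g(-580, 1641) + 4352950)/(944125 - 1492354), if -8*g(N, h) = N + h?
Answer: -11607513/1461944 ≈ -7.9398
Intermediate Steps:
g(N, h) = -N/8 - h/8 (g(N, h) = -(N + h)/8 = -N/8 - h/8)
(g(-580, 1641) + 4352950)/(944125 - 1492354) = ((-⅛*(-580) - ⅛*1641) + 4352950)/(944125 - 1492354) = ((145/2 - 1641/8) + 4352950)/(-548229) = (-1061/8 + 4352950)*(-1/548229) = (34822539/8)*(-1/548229) = -11607513/1461944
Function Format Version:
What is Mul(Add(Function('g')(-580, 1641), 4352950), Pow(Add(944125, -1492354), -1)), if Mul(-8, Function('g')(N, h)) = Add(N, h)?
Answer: Rational(-11607513, 1461944) ≈ -7.9398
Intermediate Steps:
Function('g')(N, h) = Add(Mul(Rational(-1, 8), N), Mul(Rational(-1, 8), h)) (Function('g')(N, h) = Mul(Rational(-1, 8), Add(N, h)) = Add(Mul(Rational(-1, 8), N), Mul(Rational(-1, 8), h)))
Mul(Add(Function('g')(-580, 1641), 4352950), Pow(Add(944125, -1492354), -1)) = Mul(Add(Add(Mul(Rational(-1, 8), -580), Mul(Rational(-1, 8), 1641)), 4352950), Pow(Add(944125, -1492354), -1)) = Mul(Add(Add(Rational(145, 2), Rational(-1641, 8)), 4352950), Pow(-548229, -1)) = Mul(Add(Rational(-1061, 8), 4352950), Rational(-1, 548229)) = Mul(Rational(34822539, 8), Rational(-1, 548229)) = Rational(-11607513, 1461944)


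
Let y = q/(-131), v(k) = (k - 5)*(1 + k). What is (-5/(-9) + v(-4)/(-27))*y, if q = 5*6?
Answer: 40/393 ≈ 0.10178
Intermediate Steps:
v(k) = (1 + k)*(-5 + k) (v(k) = (-5 + k)*(1 + k) = (1 + k)*(-5 + k))
q = 30
y = -30/131 (y = 30/(-131) = 30*(-1/131) = -30/131 ≈ -0.22901)
(-5/(-9) + v(-4)/(-27))*y = (-5/(-9) + (-5 + (-4)**2 - 4*(-4))/(-27))*(-30/131) = (-5*(-1/9) + (-5 + 16 + 16)*(-1/27))*(-30/131) = (5/9 + 27*(-1/27))*(-30/131) = (5/9 - 1)*(-30/131) = -4/9*(-30/131) = 40/393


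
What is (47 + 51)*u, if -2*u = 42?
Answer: -2058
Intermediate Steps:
u = -21 (u = -1/2*42 = -21)
(47 + 51)*u = (47 + 51)*(-21) = 98*(-21) = -2058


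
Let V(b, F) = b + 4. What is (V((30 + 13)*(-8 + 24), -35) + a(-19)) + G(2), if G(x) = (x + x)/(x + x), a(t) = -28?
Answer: 665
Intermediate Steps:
G(x) = 1 (G(x) = (2*x)/((2*x)) = (2*x)*(1/(2*x)) = 1)
V(b, F) = 4 + b
(V((30 + 13)*(-8 + 24), -35) + a(-19)) + G(2) = ((4 + (30 + 13)*(-8 + 24)) - 28) + 1 = ((4 + 43*16) - 28) + 1 = ((4 + 688) - 28) + 1 = (692 - 28) + 1 = 664 + 1 = 665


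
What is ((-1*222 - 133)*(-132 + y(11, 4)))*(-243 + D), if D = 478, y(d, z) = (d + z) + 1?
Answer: 9677300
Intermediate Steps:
y(d, z) = 1 + d + z
((-1*222 - 133)*(-132 + y(11, 4)))*(-243 + D) = ((-1*222 - 133)*(-132 + (1 + 11 + 4)))*(-243 + 478) = ((-222 - 133)*(-132 + 16))*235 = -355*(-116)*235 = 41180*235 = 9677300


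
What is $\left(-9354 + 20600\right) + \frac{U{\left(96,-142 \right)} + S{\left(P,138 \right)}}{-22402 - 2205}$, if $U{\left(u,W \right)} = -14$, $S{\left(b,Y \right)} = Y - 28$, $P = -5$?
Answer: $\frac{276730226}{24607} \approx 11246.0$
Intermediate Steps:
$S{\left(b,Y \right)} = -28 + Y$
$\left(-9354 + 20600\right) + \frac{U{\left(96,-142 \right)} + S{\left(P,138 \right)}}{-22402 - 2205} = \left(-9354 + 20600\right) + \frac{-14 + \left(-28 + 138\right)}{-22402 - 2205} = 11246 + \frac{-14 + 110}{-24607} = 11246 + 96 \left(- \frac{1}{24607}\right) = 11246 - \frac{96}{24607} = \frac{276730226}{24607}$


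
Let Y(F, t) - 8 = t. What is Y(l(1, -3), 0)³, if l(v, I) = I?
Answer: 512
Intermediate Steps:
Y(F, t) = 8 + t
Y(l(1, -3), 0)³ = (8 + 0)³ = 8³ = 512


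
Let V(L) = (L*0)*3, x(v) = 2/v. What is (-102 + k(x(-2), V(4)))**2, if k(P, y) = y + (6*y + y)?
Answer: 10404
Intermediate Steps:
V(L) = 0 (V(L) = 0*3 = 0)
k(P, y) = 8*y (k(P, y) = y + 7*y = 8*y)
(-102 + k(x(-2), V(4)))**2 = (-102 + 8*0)**2 = (-102 + 0)**2 = (-102)**2 = 10404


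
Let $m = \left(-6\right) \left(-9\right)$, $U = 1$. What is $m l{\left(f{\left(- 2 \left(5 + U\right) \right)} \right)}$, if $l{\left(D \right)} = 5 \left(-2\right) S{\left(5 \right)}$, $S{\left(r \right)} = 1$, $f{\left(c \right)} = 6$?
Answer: $-540$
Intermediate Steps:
$m = 54$
$l{\left(D \right)} = -10$ ($l{\left(D \right)} = 5 \left(-2\right) 1 = \left(-10\right) 1 = -10$)
$m l{\left(f{\left(- 2 \left(5 + U\right) \right)} \right)} = 54 \left(-10\right) = -540$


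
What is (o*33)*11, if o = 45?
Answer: 16335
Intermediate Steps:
(o*33)*11 = (45*33)*11 = 1485*11 = 16335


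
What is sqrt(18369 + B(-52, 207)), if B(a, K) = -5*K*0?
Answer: 3*sqrt(2041) ≈ 135.53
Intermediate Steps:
B(a, K) = 0
sqrt(18369 + B(-52, 207)) = sqrt(18369 + 0) = sqrt(18369) = 3*sqrt(2041)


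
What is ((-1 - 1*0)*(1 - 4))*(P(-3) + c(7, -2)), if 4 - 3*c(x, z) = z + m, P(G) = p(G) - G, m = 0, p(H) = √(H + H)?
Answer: 15 + 3*I*√6 ≈ 15.0 + 7.3485*I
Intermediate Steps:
p(H) = √2*√H (p(H) = √(2*H) = √2*√H)
P(G) = -G + √2*√G (P(G) = √2*√G - G = -G + √2*√G)
c(x, z) = 4/3 - z/3 (c(x, z) = 4/3 - (z + 0)/3 = 4/3 - z/3)
((-1 - 1*0)*(1 - 4))*(P(-3) + c(7, -2)) = ((-1 - 1*0)*(1 - 4))*((-1*(-3) + √2*√(-3)) + (4/3 - ⅓*(-2))) = ((-1 + 0)*(-3))*((3 + √2*(I*√3)) + (4/3 + ⅔)) = (-1*(-3))*((3 + I*√6) + 2) = 3*(5 + I*√6) = 15 + 3*I*√6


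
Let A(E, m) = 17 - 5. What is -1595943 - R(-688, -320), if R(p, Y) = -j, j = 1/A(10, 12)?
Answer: -19151315/12 ≈ -1.5959e+6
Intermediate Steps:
A(E, m) = 12
j = 1/12 ≈ 0.083333
R(p, Y) = -1/12 (R(p, Y) = -1*1/12 = -1/12)
-1595943 - R(-688, -320) = -1595943 - 1*(-1/12) = -1595943 + 1/12 = -19151315/12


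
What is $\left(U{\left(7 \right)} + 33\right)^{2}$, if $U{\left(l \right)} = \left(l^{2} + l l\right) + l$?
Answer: $19044$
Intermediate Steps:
$U{\left(l \right)} = l + 2 l^{2}$ ($U{\left(l \right)} = \left(l^{2} + l^{2}\right) + l = 2 l^{2} + l = l + 2 l^{2}$)
$\left(U{\left(7 \right)} + 33\right)^{2} = \left(7 \left(1 + 2 \cdot 7\right) + 33\right)^{2} = \left(7 \left(1 + 14\right) + 33\right)^{2} = \left(7 \cdot 15 + 33\right)^{2} = \left(105 + 33\right)^{2} = 138^{2} = 19044$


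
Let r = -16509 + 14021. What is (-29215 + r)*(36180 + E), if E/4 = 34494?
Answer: -5521267668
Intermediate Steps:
E = 137976 (E = 4*34494 = 137976)
r = -2488
(-29215 + r)*(36180 + E) = (-29215 - 2488)*(36180 + 137976) = -31703*174156 = -5521267668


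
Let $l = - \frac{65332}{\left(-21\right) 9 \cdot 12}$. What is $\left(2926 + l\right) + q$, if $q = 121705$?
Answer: $\frac{70682110}{567} \approx 1.2466 \cdot 10^{5}$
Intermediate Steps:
$l = \frac{16333}{567}$ ($l = - \frac{65332}{\left(-189\right) 12} = - \frac{65332}{-2268} = \left(-65332\right) \left(- \frac{1}{2268}\right) = \frac{16333}{567} \approx 28.806$)
$\left(2926 + l\right) + q = \left(2926 + \frac{16333}{567}\right) + 121705 = \frac{1675375}{567} + 121705 = \frac{70682110}{567}$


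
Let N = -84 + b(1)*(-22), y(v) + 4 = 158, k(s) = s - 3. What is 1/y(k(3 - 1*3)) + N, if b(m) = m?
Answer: -16323/154 ≈ -105.99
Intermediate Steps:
k(s) = -3 + s
y(v) = 154 (y(v) = -4 + 158 = 154)
N = -106 (N = -84 + 1*(-22) = -84 - 22 = -106)
1/y(k(3 - 1*3)) + N = 1/154 - 106 = -16323/154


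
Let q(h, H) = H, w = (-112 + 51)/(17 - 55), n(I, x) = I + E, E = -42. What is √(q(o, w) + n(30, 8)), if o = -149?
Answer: I*√15010/38 ≈ 3.2241*I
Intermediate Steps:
n(I, x) = -42 + I (n(I, x) = I - 42 = -42 + I)
w = 61/38 (w = -61/(-38) = -61*(-1/38) = 61/38 ≈ 1.6053)
√(q(o, w) + n(30, 8)) = √(61/38 + (-42 + 30)) = √(61/38 - 12) = √(-395/38) = I*√15010/38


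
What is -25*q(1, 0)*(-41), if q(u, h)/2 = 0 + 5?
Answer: 10250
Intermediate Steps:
q(u, h) = 10 (q(u, h) = 2*(0 + 5) = 2*5 = 10)
-25*q(1, 0)*(-41) = -25*10*(-41) = -250*(-41) = 10250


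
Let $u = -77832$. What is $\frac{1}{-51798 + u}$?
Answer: $- \frac{1}{129630} \approx -7.7143 \cdot 10^{-6}$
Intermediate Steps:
$\frac{1}{-51798 + u} = \frac{1}{-51798 - 77832} = \frac{1}{-129630} = - \frac{1}{129630}$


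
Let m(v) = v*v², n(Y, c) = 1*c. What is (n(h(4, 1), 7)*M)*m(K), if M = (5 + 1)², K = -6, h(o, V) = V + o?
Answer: -54432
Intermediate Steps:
n(Y, c) = c
m(v) = v³
M = 36 (M = 6² = 36)
(n(h(4, 1), 7)*M)*m(K) = (7*36)*(-6)³ = 252*(-216) = -54432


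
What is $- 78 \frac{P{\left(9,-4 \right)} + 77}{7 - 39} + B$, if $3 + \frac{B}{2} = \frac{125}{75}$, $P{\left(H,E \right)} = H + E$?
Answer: $\frac{4733}{24} \approx 197.21$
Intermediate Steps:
$P{\left(H,E \right)} = E + H$
$B = - \frac{8}{3}$ ($B = -6 + 2 \cdot \frac{125}{75} = -6 + 2 \cdot 125 \cdot \frac{1}{75} = -6 + 2 \cdot \frac{5}{3} = -6 + \frac{10}{3} = - \frac{8}{3} \approx -2.6667$)
$- 78 \frac{P{\left(9,-4 \right)} + 77}{7 - 39} + B = - 78 \frac{\left(-4 + 9\right) + 77}{7 - 39} - \frac{8}{3} = - 78 \frac{5 + 77}{-32} - \frac{8}{3} = - 78 \cdot 82 \left(- \frac{1}{32}\right) - \frac{8}{3} = \left(-78\right) \left(- \frac{41}{16}\right) - \frac{8}{3} = \frac{1599}{8} - \frac{8}{3} = \frac{4733}{24}$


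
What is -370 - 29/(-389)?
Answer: -143901/389 ≈ -369.93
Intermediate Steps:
-370 - 29/(-389) = -370 - 29*(-1/389) = -370 + 29/389 = -143901/389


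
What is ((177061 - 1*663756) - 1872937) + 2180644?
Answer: -178988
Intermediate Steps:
((177061 - 1*663756) - 1872937) + 2180644 = ((177061 - 663756) - 1872937) + 2180644 = (-486695 - 1872937) + 2180644 = -2359632 + 2180644 = -178988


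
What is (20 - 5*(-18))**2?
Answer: 12100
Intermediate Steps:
(20 - 5*(-18))**2 = (20 + 90)**2 = 110**2 = 12100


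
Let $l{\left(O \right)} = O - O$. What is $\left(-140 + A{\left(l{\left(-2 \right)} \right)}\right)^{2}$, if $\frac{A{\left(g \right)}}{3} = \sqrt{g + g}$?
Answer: $19600$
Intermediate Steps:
$l{\left(O \right)} = 0$
$A{\left(g \right)} = 3 \sqrt{2} \sqrt{g}$ ($A{\left(g \right)} = 3 \sqrt{g + g} = 3 \sqrt{2 g} = 3 \sqrt{2} \sqrt{g}$)
$\left(-140 + A{\left(l{\left(-2 \right)} \right)}\right)^{2} = \left(-140 + 3 \sqrt{2} \sqrt{0}\right)^{2} = \left(-140 + 3 \sqrt{2} \cdot 0\right)^{2} = \left(-140 + 0\right)^{2} = \left(-140\right)^{2} = 19600$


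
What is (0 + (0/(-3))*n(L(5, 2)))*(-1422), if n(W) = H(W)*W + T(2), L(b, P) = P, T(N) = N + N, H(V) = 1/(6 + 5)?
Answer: 0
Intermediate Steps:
H(V) = 1/11
T(N) = 2*N
n(W) = 4 + W/11 (n(W) = W/11 + 2*2 = W/11 + 4 = 4 + W/11)
(0 + (0/(-3))*n(L(5, 2)))*(-1422) = (0 + (0/(-3))*(4 + (1/11)*2))*(-1422) = (0 + (0*(-⅓))*(4 + 2/11))*(-1422) = (0 + 0*(46/11))*(-1422) = (0 + 0)*(-1422) = 0*(-1422) = 0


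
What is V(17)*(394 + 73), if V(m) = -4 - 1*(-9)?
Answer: 2335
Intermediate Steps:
V(m) = 5 (V(m) = -4 + 9 = 5)
V(17)*(394 + 73) = 5*(394 + 73) = 5*467 = 2335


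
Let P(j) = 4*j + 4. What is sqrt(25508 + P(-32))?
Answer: 2*sqrt(6346) ≈ 159.32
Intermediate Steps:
P(j) = 4 + 4*j
sqrt(25508 + P(-32)) = sqrt(25508 + (4 + 4*(-32))) = sqrt(25508 + (4 - 128)) = sqrt(25508 - 124) = sqrt(25384) = 2*sqrt(6346)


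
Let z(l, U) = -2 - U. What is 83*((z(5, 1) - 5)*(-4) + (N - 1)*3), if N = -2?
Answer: 1909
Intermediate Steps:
83*((z(5, 1) - 5)*(-4) + (N - 1)*3) = 83*(((-2 - 1*1) - 5)*(-4) + (-2 - 1)*3) = 83*(((-2 - 1) - 5)*(-4) - 3*3) = 83*((-3 - 5)*(-4) - 9) = 83*(-8*(-4) - 9) = 83*(32 - 9) = 83*23 = 1909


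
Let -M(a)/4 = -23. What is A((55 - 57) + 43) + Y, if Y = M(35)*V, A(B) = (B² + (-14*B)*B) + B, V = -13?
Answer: -23008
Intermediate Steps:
M(a) = 92 (M(a) = -4*(-23) = 92)
A(B) = B - 13*B² (A(B) = (B² - 14*B²) + B = -13*B² + B = B - 13*B²)
Y = -1196 (Y = 92*(-13) = -1196)
A((55 - 57) + 43) + Y = ((55 - 57) + 43)*(1 - 13*((55 - 57) + 43)) - 1196 = (-2 + 43)*(1 - 13*(-2 + 43)) - 1196 = 41*(1 - 13*41) - 1196 = 41*(1 - 533) - 1196 = 41*(-532) - 1196 = -21812 - 1196 = -23008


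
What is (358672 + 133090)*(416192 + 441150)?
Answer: 421608216604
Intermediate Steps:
(358672 + 133090)*(416192 + 441150) = 491762*857342 = 421608216604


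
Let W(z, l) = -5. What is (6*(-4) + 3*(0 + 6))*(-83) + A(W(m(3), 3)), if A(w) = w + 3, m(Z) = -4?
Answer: 496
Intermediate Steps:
A(w) = 3 + w
(6*(-4) + 3*(0 + 6))*(-83) + A(W(m(3), 3)) = (6*(-4) + 3*(0 + 6))*(-83) + (3 - 5) = (-24 + 3*6)*(-83) - 2 = (-24 + 18)*(-83) - 2 = -6*(-83) - 2 = 498 - 2 = 496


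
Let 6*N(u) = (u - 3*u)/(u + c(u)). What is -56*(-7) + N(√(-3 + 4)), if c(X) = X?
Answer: 2351/6 ≈ 391.83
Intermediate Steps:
N(u) = -⅙ (N(u) = ((u - 3*u)/(u + u))/6 = ((-2*u)/((2*u)))/6 = ((-2*u)*(1/(2*u)))/6 = (⅙)*(-1) = -⅙)
-56*(-7) + N(√(-3 + 4)) = -56*(-7) - ⅙ = 392 - ⅙ = 2351/6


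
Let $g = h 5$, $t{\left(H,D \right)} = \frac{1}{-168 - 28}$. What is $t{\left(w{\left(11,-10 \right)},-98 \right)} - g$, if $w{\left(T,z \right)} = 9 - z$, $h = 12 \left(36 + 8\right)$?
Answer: $- \frac{517441}{196} \approx -2640.0$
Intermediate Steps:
$h = 528$ ($h = 12 \cdot 44 = 528$)
$t{\left(H,D \right)} = - \frac{1}{196}$ ($t{\left(H,D \right)} = \frac{1}{-196} = - \frac{1}{196}$)
$g = 2640$ ($g = 528 \cdot 5 = 2640$)
$t{\left(w{\left(11,-10 \right)},-98 \right)} - g = - \frac{1}{196} - 2640 = - \frac{517441}{196}$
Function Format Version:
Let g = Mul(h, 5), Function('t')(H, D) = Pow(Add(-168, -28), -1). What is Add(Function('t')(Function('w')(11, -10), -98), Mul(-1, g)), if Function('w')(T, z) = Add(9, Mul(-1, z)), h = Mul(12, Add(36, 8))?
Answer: Rational(-517441, 196) ≈ -2640.0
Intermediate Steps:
h = 528 (h = Mul(12, 44) = 528)
Function('t')(H, D) = Rational(-1, 196) (Function('t')(H, D) = Pow(-196, -1) = Rational(-1, 196))
g = 2640 (g = Mul(528, 5) = 2640)
Add(Function('t')(Function('w')(11, -10), -98), Mul(-1, g)) = Add(Rational(-1, 196), Mul(-1, 2640)) = Add(Rational(-1, 196), -2640) = Rational(-517441, 196)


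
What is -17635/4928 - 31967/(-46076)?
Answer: -163754221/56765632 ≈ -2.8847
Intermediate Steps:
-17635/4928 - 31967/(-46076) = -17635*1/4928 - 31967*(-1/46076) = -17635/4928 + 31967/46076 = -163754221/56765632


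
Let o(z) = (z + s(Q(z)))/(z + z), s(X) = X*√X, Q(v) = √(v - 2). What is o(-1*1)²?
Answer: (1 - 3^(¾)*I^(3/2))²/4 ≈ 1.0559 - 2.105*I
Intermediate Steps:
Q(v) = √(-2 + v)
s(X) = X^(3/2)
o(z) = (z + (-2 + z)^(¾))/(2*z) (o(z) = (z + (√(-2 + z))^(3/2))/(z + z) = (z + (-2 + z)^(¾))/((2*z)) = (z + (-2 + z)^(¾))*(1/(2*z)) = (z + (-2 + z)^(¾))/(2*z))
o(-1*1)² = ((-1*1 + (-2 - 1*1)^(¾))/(2*((-1*1))))² = ((½)*(-1 + (-2 - 1)^(¾))/(-1))² = ((½)*(-1)*(-1 + (-3)^(¾)))² = (½ - (-3)^(¾)/2)²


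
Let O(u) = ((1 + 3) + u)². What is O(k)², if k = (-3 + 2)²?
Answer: 625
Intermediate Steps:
k = 1 (k = (-1)² = 1)
O(u) = (4 + u)²
O(k)² = ((4 + 1)²)² = (5²)² = 25² = 625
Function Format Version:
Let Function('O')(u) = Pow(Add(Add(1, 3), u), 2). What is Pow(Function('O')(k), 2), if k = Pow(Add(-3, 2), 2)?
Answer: 625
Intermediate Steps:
k = 1 (k = Pow(-1, 2) = 1)
Function('O')(u) = Pow(Add(4, u), 2)
Pow(Function('O')(k), 2) = Pow(Pow(Add(4, 1), 2), 2) = Pow(Pow(5, 2), 2) = Pow(25, 2) = 625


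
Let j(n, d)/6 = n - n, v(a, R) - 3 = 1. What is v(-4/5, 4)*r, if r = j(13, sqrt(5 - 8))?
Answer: 0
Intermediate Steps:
v(a, R) = 4 (v(a, R) = 3 + 1 = 4)
j(n, d) = 0 (j(n, d) = 6*(n - n) = 6*0 = 0)
r = 0
v(-4/5, 4)*r = 4*0 = 0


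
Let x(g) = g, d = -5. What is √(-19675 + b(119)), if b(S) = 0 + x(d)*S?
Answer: I*√20270 ≈ 142.37*I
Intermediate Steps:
b(S) = -5*S (b(S) = 0 - 5*S = -5*S)
√(-19675 + b(119)) = √(-19675 - 5*119) = √(-19675 - 595) = √(-20270) = I*√20270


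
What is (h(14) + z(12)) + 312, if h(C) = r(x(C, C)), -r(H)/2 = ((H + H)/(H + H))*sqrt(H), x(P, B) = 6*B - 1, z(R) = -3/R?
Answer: 1247/4 - 2*sqrt(83) ≈ 293.53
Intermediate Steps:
x(P, B) = -1 + 6*B
r(H) = -2*sqrt(H) (r(H) = -2*(H + H)/(H + H)*sqrt(H) = -2*(2*H)/((2*H))*sqrt(H) = -2*(2*H)*(1/(2*H))*sqrt(H) = -2*sqrt(H))
h(C) = -2*sqrt(-1 + 6*C)
(h(14) + z(12)) + 312 = (-2*sqrt(-1 + 6*14) - 3/12) + 312 = (-2*sqrt(-1 + 84) - 3*1/12) + 312 = (-2*sqrt(83) - 1/4) + 312 = (-1/4 - 2*sqrt(83)) + 312 = 1247/4 - 2*sqrt(83)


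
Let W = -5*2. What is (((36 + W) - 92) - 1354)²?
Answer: 2016400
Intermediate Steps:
W = -10
(((36 + W) - 92) - 1354)² = (((36 - 10) - 92) - 1354)² = ((26 - 92) - 1354)² = (-66 - 1354)² = (-1420)² = 2016400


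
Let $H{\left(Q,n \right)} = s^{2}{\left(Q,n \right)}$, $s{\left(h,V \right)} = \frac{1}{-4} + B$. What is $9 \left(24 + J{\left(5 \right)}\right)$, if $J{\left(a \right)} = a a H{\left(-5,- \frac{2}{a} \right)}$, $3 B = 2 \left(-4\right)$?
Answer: $\frac{34081}{16} \approx 2130.1$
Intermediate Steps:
$B = - \frac{8}{3}$ ($B = \frac{2 \left(-4\right)}{3} = \frac{1}{3} \left(-8\right) = - \frac{8}{3} \approx -2.6667$)
$s{\left(h,V \right)} = - \frac{35}{12}$ ($s{\left(h,V \right)} = \frac{1}{-4} - \frac{8}{3} = - \frac{1}{4} - \frac{8}{3} = - \frac{35}{12}$)
$H{\left(Q,n \right)} = \frac{1225}{144}$ ($H{\left(Q,n \right)} = \left(- \frac{35}{12}\right)^{2} = \frac{1225}{144}$)
$J{\left(a \right)} = \frac{1225 a^{2}}{144}$ ($J{\left(a \right)} = a a \frac{1225}{144} = a^{2} \cdot \frac{1225}{144} = \frac{1225 a^{2}}{144}$)
$9 \left(24 + J{\left(5 \right)}\right) = 9 \left(24 + \frac{1225 \cdot 5^{2}}{144}\right) = 9 \left(24 + \frac{1225}{144} \cdot 25\right) = 9 \left(24 + \frac{30625}{144}\right) = 9 \cdot \frac{34081}{144} = \frac{34081}{16}$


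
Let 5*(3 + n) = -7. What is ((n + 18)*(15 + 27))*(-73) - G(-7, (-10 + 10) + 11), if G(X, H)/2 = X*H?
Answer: -207718/5 ≈ -41544.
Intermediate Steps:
n = -22/5 (n = -3 + (⅕)*(-7) = -3 - 7/5 = -22/5 ≈ -4.4000)
G(X, H) = 2*H*X (G(X, H) = 2*(X*H) = 2*(H*X) = 2*H*X)
((n + 18)*(15 + 27))*(-73) - G(-7, (-10 + 10) + 11) = ((-22/5 + 18)*(15 + 27))*(-73) - 2*((-10 + 10) + 11)*(-7) = ((68/5)*42)*(-73) - 2*(0 + 11)*(-7) = (2856/5)*(-73) - 2*11*(-7) = -208488/5 - 1*(-154) = -208488/5 + 154 = -207718/5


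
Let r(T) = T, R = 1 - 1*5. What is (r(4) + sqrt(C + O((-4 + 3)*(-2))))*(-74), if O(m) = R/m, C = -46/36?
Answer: -296 - 37*I*sqrt(118)/3 ≈ -296.0 - 133.97*I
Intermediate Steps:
R = -4 (R = 1 - 5 = -4)
C = -23/18 (C = -46*1/36 = -23/18 ≈ -1.2778)
O(m) = -4/m
(r(4) + sqrt(C + O((-4 + 3)*(-2))))*(-74) = (4 + sqrt(-23/18 - 4*(-1/(2*(-4 + 3)))))*(-74) = (4 + sqrt(-23/18 - 4/((-1*(-2)))))*(-74) = (4 + sqrt(-23/18 - 4/2))*(-74) = (4 + sqrt(-23/18 - 4*1/2))*(-74) = (4 + sqrt(-23/18 - 2))*(-74) = (4 + sqrt(-59/18))*(-74) = (4 + I*sqrt(118)/6)*(-74) = -296 - 37*I*sqrt(118)/3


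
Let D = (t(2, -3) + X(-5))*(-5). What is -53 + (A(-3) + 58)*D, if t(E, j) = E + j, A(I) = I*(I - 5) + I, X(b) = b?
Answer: 2317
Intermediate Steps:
A(I) = I + I*(-5 + I) (A(I) = I*(-5 + I) + I = I + I*(-5 + I))
D = 30 (D = ((2 - 3) - 5)*(-5) = (-1 - 5)*(-5) = -6*(-5) = 30)
-53 + (A(-3) + 58)*D = -53 + (-3*(-4 - 3) + 58)*30 = -53 + (-3*(-7) + 58)*30 = -53 + (21 + 58)*30 = -53 + 79*30 = -53 + 2370 = 2317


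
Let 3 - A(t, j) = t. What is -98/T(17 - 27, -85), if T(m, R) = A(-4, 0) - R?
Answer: -49/46 ≈ -1.0652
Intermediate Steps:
A(t, j) = 3 - t
T(m, R) = 7 - R (T(m, R) = (3 - 1*(-4)) - R = (3 + 4) - R = 7 - R)
-98/T(17 - 27, -85) = -98/(7 - 1*(-85)) = -98/(7 + 85) = -98/92 = -98*1/92 = -49/46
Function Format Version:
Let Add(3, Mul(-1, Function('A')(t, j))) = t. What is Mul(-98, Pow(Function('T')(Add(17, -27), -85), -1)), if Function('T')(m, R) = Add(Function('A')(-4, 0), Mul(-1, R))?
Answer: Rational(-49, 46) ≈ -1.0652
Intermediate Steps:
Function('A')(t, j) = Add(3, Mul(-1, t))
Function('T')(m, R) = Add(7, Mul(-1, R)) (Function('T')(m, R) = Add(Add(3, Mul(-1, -4)), Mul(-1, R)) = Add(Add(3, 4), Mul(-1, R)) = Add(7, Mul(-1, R)))
Mul(-98, Pow(Function('T')(Add(17, -27), -85), -1)) = Mul(-98, Pow(Add(7, Mul(-1, -85)), -1)) = Mul(-98, Pow(Add(7, 85), -1)) = Mul(-98, Pow(92, -1)) = Mul(-98, Rational(1, 92)) = Rational(-49, 46)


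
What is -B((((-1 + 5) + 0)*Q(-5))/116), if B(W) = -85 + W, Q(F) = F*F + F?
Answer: 2445/29 ≈ 84.310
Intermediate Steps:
Q(F) = F + F² (Q(F) = F² + F = F + F²)
-B((((-1 + 5) + 0)*Q(-5))/116) = -(-85 + (((-1 + 5) + 0)*(-5*(1 - 5)))/116) = -(-85 + ((4 + 0)*(-5*(-4)))*(1/116)) = -(-85 + (4*20)*(1/116)) = -(-85 + 80*(1/116)) = -(-85 + 20/29) = -1*(-2445/29) = 2445/29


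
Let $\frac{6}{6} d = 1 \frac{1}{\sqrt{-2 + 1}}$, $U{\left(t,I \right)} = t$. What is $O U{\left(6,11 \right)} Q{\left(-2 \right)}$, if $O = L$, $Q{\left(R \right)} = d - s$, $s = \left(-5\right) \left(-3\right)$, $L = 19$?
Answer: $-1710 - 114 i \approx -1710.0 - 114.0 i$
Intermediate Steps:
$d = - i$ ($d = 1 \frac{1}{\sqrt{-2 + 1}} = 1 \frac{1}{\sqrt{-1}} = 1 \frac{1}{i} = 1 \left(- i\right) = - i \approx - 1.0 i$)
$s = 15$
$Q{\left(R \right)} = -15 - i$ ($Q{\left(R \right)} = - i - 15 = -15 - i$)
$O = 19$
$O U{\left(6,11 \right)} Q{\left(-2 \right)} = 19 \cdot 6 \left(-15 - i\right) = 114 \left(-15 - i\right) = -1710 - 114 i$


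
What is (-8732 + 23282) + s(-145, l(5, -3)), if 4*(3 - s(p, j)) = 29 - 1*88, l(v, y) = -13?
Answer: 58271/4 ≈ 14568.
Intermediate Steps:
s(p, j) = 71/4 (s(p, j) = 3 - (29 - 1*88)/4 = 3 - (29 - 88)/4 = 3 - 1/4*(-59) = 3 + 59/4 = 71/4)
(-8732 + 23282) + s(-145, l(5, -3)) = (-8732 + 23282) + 71/4 = 14550 + 71/4 = 58271/4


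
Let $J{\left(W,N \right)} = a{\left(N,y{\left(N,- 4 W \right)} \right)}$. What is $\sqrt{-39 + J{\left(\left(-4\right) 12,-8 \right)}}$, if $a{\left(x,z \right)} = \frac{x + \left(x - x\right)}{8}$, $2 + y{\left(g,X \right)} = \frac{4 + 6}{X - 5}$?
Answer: $2 i \sqrt{10} \approx 6.3246 i$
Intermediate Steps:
$y{\left(g,X \right)} = -2 + \frac{10}{-5 + X}$ ($y{\left(g,X \right)} = -2 + \frac{4 + 6}{X - 5} = -2 + \frac{10}{-5 + X}$)
$a{\left(x,z \right)} = \frac{x}{8}$ ($a{\left(x,z \right)} = \left(x + 0\right) \frac{1}{8} = x \frac{1}{8} = \frac{x}{8}$)
$J{\left(W,N \right)} = \frac{N}{8}$
$\sqrt{-39 + J{\left(\left(-4\right) 12,-8 \right)}} = \sqrt{-39 + \frac{1}{8} \left(-8\right)} = \sqrt{-39 - 1} = \sqrt{-40} = 2 i \sqrt{10}$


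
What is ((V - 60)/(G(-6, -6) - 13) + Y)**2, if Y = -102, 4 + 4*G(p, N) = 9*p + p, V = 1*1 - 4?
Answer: 8381025/841 ≈ 9965.5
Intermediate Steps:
V = -3 (V = 1 - 4 = -3)
G(p, N) = -1 + 5*p/2 (G(p, N) = -1 + (9*p + p)/4 = -1 + (10*p)/4 = -1 + 5*p/2)
((V - 60)/(G(-6, -6) - 13) + Y)**2 = ((-3 - 60)/((-1 + (5/2)*(-6)) - 13) - 102)**2 = (-63/((-1 - 15) - 13) - 102)**2 = (-63/(-16 - 13) - 102)**2 = (-63/(-29) - 102)**2 = (-63*(-1/29) - 102)**2 = (63/29 - 102)**2 = (-2895/29)**2 = 8381025/841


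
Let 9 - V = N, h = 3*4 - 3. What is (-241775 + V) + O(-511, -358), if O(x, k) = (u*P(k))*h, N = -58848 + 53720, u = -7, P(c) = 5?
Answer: -236953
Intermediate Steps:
N = -5128
h = 9 (h = 12 - 3 = 9)
V = 5137 (V = 9 - 1*(-5128) = 9 + 5128 = 5137)
O(x, k) = -315 (O(x, k) = -7*5*9 = -35*9 = -315)
(-241775 + V) + O(-511, -358) = (-241775 + 5137) - 315 = -236638 - 315 = -236953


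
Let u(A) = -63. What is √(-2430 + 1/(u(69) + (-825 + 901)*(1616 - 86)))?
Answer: I*√3646725581117/38739 ≈ 49.295*I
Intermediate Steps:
√(-2430 + 1/(u(69) + (-825 + 901)*(1616 - 86))) = √(-2430 + 1/(-63 + (-825 + 901)*(1616 - 86))) = √(-2430 + 1/(-63 + 76*1530)) = √(-2430 + 1/(-63 + 116280)) = √(-2430 + 1/116217) = √(-282407309/116217) = I*√3646725581117/38739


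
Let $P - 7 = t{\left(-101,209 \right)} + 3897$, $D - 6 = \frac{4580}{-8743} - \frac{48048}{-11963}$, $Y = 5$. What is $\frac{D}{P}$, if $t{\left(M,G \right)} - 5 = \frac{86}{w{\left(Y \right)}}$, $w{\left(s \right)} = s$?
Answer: $\frac{709177270}{293322220597} \approx 0.0024177$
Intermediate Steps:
$t{\left(M,G \right)} = \frac{111}{5}$ ($t{\left(M,G \right)} = 5 + \frac{86}{5} = \frac{111}{5}$)
$D = \frac{141835454}{14941787}$ ($D = 6 + \left(\frac{4580}{-8743} - \frac{48048}{-11963}\right) = 6 + \left(4580 \left(- \frac{1}{8743}\right) - - \frac{6864}{1709}\right) = 6 + \left(- \frac{4580}{8743} + \frac{6864}{1709}\right) = 6 + \frac{52184732}{14941787} = \frac{141835454}{14941787} \approx 9.4925$)
$P = \frac{19631}{5}$ ($P = 7 + \left(\frac{111}{5} + 3897\right) = 7 + \frac{19596}{5} = \frac{19631}{5} \approx 3926.2$)
$\frac{D}{P} = \frac{141835454}{14941787 \cdot \frac{19631}{5}} = \frac{141835454}{14941787} \cdot \frac{5}{19631} = \frac{709177270}{293322220597}$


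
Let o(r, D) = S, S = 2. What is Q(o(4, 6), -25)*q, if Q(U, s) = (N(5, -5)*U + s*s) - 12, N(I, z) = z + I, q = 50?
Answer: 30650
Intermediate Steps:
N(I, z) = I + z
o(r, D) = 2
Q(U, s) = -12 + s² (Q(U, s) = ((5 - 5)*U + s*s) - 12 = (0*U + s²) - 12 = (0 + s²) - 12 = s² - 12 = -12 + s²)
Q(o(4, 6), -25)*q = (-12 + (-25)²)*50 = (-12 + 625)*50 = 613*50 = 30650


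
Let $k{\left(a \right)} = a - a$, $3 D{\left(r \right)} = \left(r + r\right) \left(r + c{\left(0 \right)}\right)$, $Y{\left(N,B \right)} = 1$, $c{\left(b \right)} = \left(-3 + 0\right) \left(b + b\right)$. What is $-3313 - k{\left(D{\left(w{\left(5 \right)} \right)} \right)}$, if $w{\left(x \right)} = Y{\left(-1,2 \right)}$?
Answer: $-3313$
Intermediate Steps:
$c{\left(b \right)} = - 6 b$ ($c{\left(b \right)} = - 3 \cdot 2 b = - 6 b$)
$w{\left(x \right)} = 1$
$D{\left(r \right)} = \frac{2 r^{2}}{3}$ ($D{\left(r \right)} = \frac{\left(r + r\right) \left(r - 0\right)}{3} = \frac{2 r \left(r + 0\right)}{3} = \frac{2 r r}{3} = \frac{2 r^{2}}{3}$)
$k{\left(a \right)} = 0$
$-3313 - k{\left(D{\left(w{\left(5 \right)} \right)} \right)} = -3313 - 0 = -3313 + 0 = -3313$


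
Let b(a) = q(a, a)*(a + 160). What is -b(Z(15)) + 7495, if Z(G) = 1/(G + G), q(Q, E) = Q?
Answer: 6740699/900 ≈ 7489.7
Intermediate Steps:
Z(G) = 1/(2*G)
b(a) = a*(160 + a) (b(a) = a*(a + 160) = a*(160 + a))
-b(Z(15)) + 7495 = -(1/2)/15*(160 + (1/2)/15) + 7495 = -(1/2)*(1/15)*(160 + (1/2)*(1/15)) + 7495 = -(160 + 1/30)/30 + 7495 = -4801/(30*30) + 7495 = -1*4801/900 + 7495 = -4801/900 + 7495 = 6740699/900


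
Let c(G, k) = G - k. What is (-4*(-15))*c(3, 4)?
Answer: -60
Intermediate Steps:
(-4*(-15))*c(3, 4) = (-4*(-15))*(3 - 1*4) = 60*(3 - 4) = 60*(-1) = -60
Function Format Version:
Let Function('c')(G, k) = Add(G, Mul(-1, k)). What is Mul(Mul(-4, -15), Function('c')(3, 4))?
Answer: -60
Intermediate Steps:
Mul(Mul(-4, -15), Function('c')(3, 4)) = Mul(Mul(-4, -15), Add(3, Mul(-1, 4))) = Mul(60, Add(3, -4)) = Mul(60, -1) = -60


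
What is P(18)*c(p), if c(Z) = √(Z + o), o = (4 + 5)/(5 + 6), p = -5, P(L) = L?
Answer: 18*I*√506/11 ≈ 36.809*I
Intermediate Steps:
o = 9/11 ≈ 0.81818
c(Z) = √(9/11 + Z) (c(Z) = √(Z + 9/11) = √(9/11 + Z))
P(18)*c(p) = 18*(√(99 + 121*(-5))/11) = 18*(√(99 - 605)/11) = 18*(√(-506)/11) = 18*((I*√506)/11) = 18*(I*√506/11) = 18*I*√506/11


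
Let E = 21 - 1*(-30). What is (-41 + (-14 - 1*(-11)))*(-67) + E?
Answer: 2999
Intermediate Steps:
E = 51 (E = 21 + 30 = 51)
(-41 + (-14 - 1*(-11)))*(-67) + E = (-41 + (-14 - 1*(-11)))*(-67) + 51 = (-41 + (-14 + 11))*(-67) + 51 = (-41 - 3)*(-67) + 51 = -44*(-67) + 51 = 2948 + 51 = 2999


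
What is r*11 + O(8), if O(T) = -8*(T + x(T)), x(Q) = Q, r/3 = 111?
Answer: 3535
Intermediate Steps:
r = 333 (r = 3*111 = 333)
O(T) = -16*T (O(T) = -8*(T + T) = -16*T)
r*11 + O(8) = 333*11 - 16*8 = 3663 - 128 = 3535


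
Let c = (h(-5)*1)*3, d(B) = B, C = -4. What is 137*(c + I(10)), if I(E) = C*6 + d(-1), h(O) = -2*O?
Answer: 685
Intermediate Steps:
I(E) = -25 (I(E) = -4*6 - 1 = -24 - 1 = -25)
c = 30 (c = (-2*(-5)*1)*3 = (10*1)*3 = 10*3 = 30)
137*(c + I(10)) = 137*(30 - 25) = 137*5 = 685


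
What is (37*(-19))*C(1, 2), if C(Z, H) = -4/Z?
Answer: 2812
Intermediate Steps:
(37*(-19))*C(1, 2) = (37*(-19))*(-4/1) = -(-2812) = -703*(-4) = 2812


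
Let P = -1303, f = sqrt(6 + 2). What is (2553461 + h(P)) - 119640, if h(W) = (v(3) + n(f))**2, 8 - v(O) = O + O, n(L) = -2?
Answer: 2433821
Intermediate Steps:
f = 2*sqrt(2) (f = sqrt(8) = 2*sqrt(2) ≈ 2.8284)
v(O) = 8 - 2*O (v(O) = 8 - (O + O) = 8 - 2*O)
h(W) = 0 (h(W) = ((8 - 2*3) - 2)**2 = ((8 - 6) - 2)**2 = (2 - 2)**2 = 0**2 = 0)
(2553461 + h(P)) - 119640 = (2553461 + 0) - 119640 = 2553461 - 119640 = 2433821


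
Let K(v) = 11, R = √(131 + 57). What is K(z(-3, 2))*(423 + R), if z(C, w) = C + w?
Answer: 4653 + 22*√47 ≈ 4803.8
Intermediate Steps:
R = 2*√47 (R = √188 = 2*√47 ≈ 13.711)
K(z(-3, 2))*(423 + R) = 11*(423 + 2*√47) = 4653 + 22*√47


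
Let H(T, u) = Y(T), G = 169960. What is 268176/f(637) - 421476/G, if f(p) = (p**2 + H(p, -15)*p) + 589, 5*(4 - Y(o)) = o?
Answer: -115700616609/69630954890 ≈ -1.6616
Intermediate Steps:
Y(o) = 4 - o/5
H(T, u) = 4 - T/5
f(p) = 589 + p**2 + p*(4 - p/5) (f(p) = (p**2 + (4 - p/5)*p) + 589 = (p**2 + p*(4 - p/5)) + 589 = 589 + p**2 + p*(4 - p/5))
268176/f(637) - 421476/G = 268176/(589 + 4*637 + (4/5)*637**2) - 421476/169960 = 268176/(589 + 2548 + (4/5)*405769) - 421476*1/169960 = 268176/(589 + 2548 + 1623076/5) - 105369/42490 = 268176/(1638761/5) - 105369/42490 = 268176*(5/1638761) - 105369/42490 = 1340880/1638761 - 105369/42490 = -115700616609/69630954890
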